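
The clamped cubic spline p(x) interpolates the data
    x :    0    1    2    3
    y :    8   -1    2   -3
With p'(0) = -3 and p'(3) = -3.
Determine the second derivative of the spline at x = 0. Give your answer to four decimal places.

-34.4000

Write M_i for p''(x_i). With h_i = 1, 1, 1 and divided differences Δ_i = -9, 3, -5, the continuity of p' gives the tridiagonal system
  1·M_0 + 4·M_1 + 1·M_2 = 6(Δ_1 - Δ_0) = 72
  1·M_1 + 4·M_2 + 1·M_3 = 6(Δ_2 - Δ_1) = -48
Clamped end conditions give two more equations: 2h_0·M_0 + h_0·M_1 = 6(Δ_0 - p'(0)) = -36 and h_2·M_2 + 2h_2·M_3 = 6(p'(3) - Δ_2) = 12.
Forward elimination and back-substitution give M_0 = -172/5, M_1 = 164/5, M_2 = -124/5, M_3 = 92/5.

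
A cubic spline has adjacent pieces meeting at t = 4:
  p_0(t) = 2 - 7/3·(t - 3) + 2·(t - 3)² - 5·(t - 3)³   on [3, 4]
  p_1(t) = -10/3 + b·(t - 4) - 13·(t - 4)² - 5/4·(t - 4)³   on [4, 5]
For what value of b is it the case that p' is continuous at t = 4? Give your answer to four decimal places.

-13.3333

p_0'(t) = -7/3 + 4·(t - 3) - 15·(t - 3)², so p_0'(4) = -40/3. On the right, p_1'(4) = b, so b = -40/3.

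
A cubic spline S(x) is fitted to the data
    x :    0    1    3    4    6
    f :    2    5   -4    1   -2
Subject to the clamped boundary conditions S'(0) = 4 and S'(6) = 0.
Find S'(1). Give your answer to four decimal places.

-0.8602

Let m_i = S''(x_i). Step sizes h_i = 1, 2, 1, 2; slopes of the chords Δ_i = (y_(i+1) - y_i)/h_i = 3, -9/2, 5, -3/2.
  1·m_0 + 6·m_1 + 2·m_2 = 6(Δ_1 - Δ_0) = -45
  2·m_1 + 6·m_2 + 1·m_3 = 6(Δ_2 - Δ_1) = 57
  1·m_2 + 6·m_3 + 2·m_4 = 6(Δ_3 - Δ_2) = -39
Clamped end conditions give two more equations: 2h_0·m_0 + h_0·m_1 = 6(Δ_0 - S'(0)) = -6 and h_3·m_3 + 2h_3·m_4 = 6(S'(6) - Δ_3) = 9.
Forward elimination and back-substitution give m_0 = 346/93, m_1 = -1250/93, m_2 = 2969/186, m_3 = -1106/93, m_4 = 3049/372.
On [1, 3], S'(x) = b_1 + 2c_1·(x - 1) + 3d_1·(x - 1)² with b_1 = Δ_1 - h_1(2m_1 + m_2)/6 = -80/93, c_1 = m_1/2 = -625/93, d_1 = (m_2 - m_1)/(6h_1) = 1823/744. So S'(1) = -80/93.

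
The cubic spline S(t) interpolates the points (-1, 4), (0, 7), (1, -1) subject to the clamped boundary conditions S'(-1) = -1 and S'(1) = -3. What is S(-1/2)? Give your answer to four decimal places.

5.7188

Put m_i = S'' at the i-th knot. Here h = (1, 1) and Δ = (3, -8), so the interior equations h_(i-1)·m_(i-1) + 2(h_(i-1)+h_i)·m_i + h_i·m_(i+1) = 6(Δ_i − Δ_(i-1)) read
  1·m_0 + 4·m_1 + 1·m_2 = 6(Δ_1 - Δ_0) = -66
Clamped end conditions give two more equations: 2h_0·m_0 + h_0·m_1 = 6(Δ_0 - S'(-1)) = 24 and h_1·m_1 + 2h_1·m_2 = 6(S'(1) - Δ_1) = 30.
Solving: m_0 = 55/2, m_1 = -31, m_2 = 61/2.
On [-1, 0], S(t) = 4 - 1·(t + 1) + 55/4·(t + 1)² - 39/4·(t + 1)³.
With (t + 1) = 1/2: S(-1/2) = 183/32.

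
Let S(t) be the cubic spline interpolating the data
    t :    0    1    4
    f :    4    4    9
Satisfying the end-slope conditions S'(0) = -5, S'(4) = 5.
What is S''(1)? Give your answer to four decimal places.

With m_i denoting the second derivative at x_i, h_i = 1, 3, and Δ_i = (y_(i+1) − y_i)/h_i = 0, 5/3:
  1·m_0 + 8·m_1 + 3·m_2 = 6(Δ_1 - Δ_0) = 10
Clamped end conditions give two more equations: 2h_0·m_0 + h_0·m_1 = 6(Δ_0 - S'(0)) = 30 and h_1·m_1 + 2h_1·m_2 = 6(S'(4) - Δ_1) = 20.
Solving the tridiagonal system: m_0 = 65/4, m_1 = -5/2, m_2 = 55/12.

-2.5000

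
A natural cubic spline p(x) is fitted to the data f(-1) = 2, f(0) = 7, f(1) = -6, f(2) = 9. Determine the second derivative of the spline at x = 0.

Put m_i = p'' at the i-th knot. Here h = (1, 1, 1) and Δ = (5, -13, 15), so the interior equations h_(i-1)·m_(i-1) + 2(h_(i-1)+h_i)·m_i + h_i·m_(i+1) = 6(Δ_i − Δ_(i-1)) read
  1·m_0 + 4·m_1 + 1·m_2 = 6(Δ_1 - Δ_0) = -108
  1·m_1 + 4·m_2 + 1·m_3 = 6(Δ_2 - Δ_1) = 168
Natural end conditions: m_0 = m_3 = 0.
Hence m_0 = 0, m_1 = -40, m_2 = 52, m_3 = 0.

-40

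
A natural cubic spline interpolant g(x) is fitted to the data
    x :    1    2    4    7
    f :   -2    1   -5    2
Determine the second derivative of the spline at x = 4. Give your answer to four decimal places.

4.7143

Put M_i = g'' at the i-th knot. Here h = (1, 2, 3) and Δ = (3, -3, 7/3), so the interior equations h_(i-1)·M_(i-1) + 2(h_(i-1)+h_i)·M_i + h_i·M_(i+1) = 6(Δ_i − Δ_(i-1)) read
  1·M_0 + 6·M_1 + 2·M_2 = 6(Δ_1 - Δ_0) = -36
  2·M_1 + 10·M_2 + 3·M_3 = 6(Δ_2 - Δ_1) = 32
Natural end conditions: M_0 = M_3 = 0.
Hence M_0 = 0, M_1 = -53/7, M_2 = 33/7, M_3 = 0.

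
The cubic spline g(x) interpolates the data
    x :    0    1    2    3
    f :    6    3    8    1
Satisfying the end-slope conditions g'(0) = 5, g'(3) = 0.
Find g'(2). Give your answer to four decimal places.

-1.6667

Write M_i for g''(x_i). With h_i = 1, 1, 1 and divided differences Δ_i = -3, 5, -7, the continuity of g' gives the tridiagonal system
  1·M_0 + 4·M_1 + 1·M_2 = 6(Δ_1 - Δ_0) = 48
  1·M_1 + 4·M_2 + 1·M_3 = 6(Δ_2 - Δ_1) = -72
Clamped end conditions give two more equations: 2h_0·M_0 + h_0·M_1 = 6(Δ_0 - g'(0)) = -48 and h_2·M_2 + 2h_2·M_3 = 6(g'(3) - Δ_2) = 42.
Forward elimination and back-substitution give M_0 = -118/3, M_1 = 92/3, M_2 = -106/3, M_3 = 116/3.
On [2, 3], g'(x) = b_2 + 2c_2·(x - 2) + 3d_2·(x - 2)² with b_2 = Δ_2 - h_2(2M_2 + M_3)/6 = -5/3, c_2 = M_2/2 = -53/3, d_2 = (M_3 - M_2)/(6h_2) = 37/3. So g'(2) = -5/3.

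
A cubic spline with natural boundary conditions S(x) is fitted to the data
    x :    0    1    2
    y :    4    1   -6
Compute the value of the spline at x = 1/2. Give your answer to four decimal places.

2.8750

With M_i denoting the second derivative at x_i, h_i = 1, 1, and Δ_i = (y_(i+1) − y_i)/h_i = -3, -7:
  1·M_0 + 4·M_1 + 1·M_2 = 6(Δ_1 - Δ_0) = -24
Natural end conditions: M_0 = M_2 = 0.
Solving the tridiagonal system: M_0 = 0, M_1 = -6, M_2 = 0.
On [0, 1], S(x) = 4 - 2·x + 0·x² - 1·x³.
With x = 1/2: S(1/2) = 23/8.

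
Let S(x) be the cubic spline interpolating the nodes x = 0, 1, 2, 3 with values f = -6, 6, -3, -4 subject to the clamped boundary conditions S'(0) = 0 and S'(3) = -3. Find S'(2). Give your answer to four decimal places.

Write M_i for S''(x_i). With h_i = 1, 1, 1 and divided differences Δ_i = 12, -9, -1, the continuity of S' gives the tridiagonal system
  1·M_0 + 4·M_1 + 1·M_2 = 6(Δ_1 - Δ_0) = -126
  1·M_1 + 4·M_2 + 1·M_3 = 6(Δ_2 - Δ_1) = 48
Clamped end conditions give two more equations: 2h_0·M_0 + h_0·M_1 = 6(Δ_0 - S'(0)) = 72 and h_2·M_2 + 2h_2·M_3 = 6(S'(3) - Δ_2) = -12.
Hence M_0 = 318/5, M_1 = -276/5, M_2 = 156/5, M_3 = -108/5.
On [2, 3], S'(x) = b_2 + 2c_2·(x - 2) + 3d_2·(x - 2)² with b_2 = Δ_2 - h_2(2M_2 + M_3)/6 = -39/5, c_2 = M_2/2 = 78/5, d_2 = (M_3 - M_2)/(6h_2) = -44/5. So S'(2) = -39/5.

-7.8000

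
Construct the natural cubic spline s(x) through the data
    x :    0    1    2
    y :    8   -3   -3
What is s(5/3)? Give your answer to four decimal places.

Let M_i = s''(x_i). Step sizes h_i = 1, 1; slopes of the chords Δ_i = (y_(i+1) - y_i)/h_i = -11, 0.
  1·M_0 + 4·M_1 + 1·M_2 = 6(Δ_1 - Δ_0) = 66
Natural end conditions: M_0 = M_2 = 0.
Solving the tridiagonal system: M_0 = 0, M_1 = 33/2, M_2 = 0.
On [1, 2], s(x) = -3 - 11/2·(x - 1) + 33/4·(x - 1)² - 11/4·(x - 1)³.
With (x - 1) = 2/3: s(5/3) = -103/27.

-3.8148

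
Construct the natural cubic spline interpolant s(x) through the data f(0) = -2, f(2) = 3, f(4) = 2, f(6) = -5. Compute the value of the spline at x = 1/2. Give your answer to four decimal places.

-0.4688

With M_i denoting the second derivative at x_i, h_i = 2, 2, 2, and Δ_i = (y_(i+1) − y_i)/h_i = 5/2, -1/2, -7/2:
  2·M_0 + 8·M_1 + 2·M_2 = 6(Δ_1 - Δ_0) = -18
  2·M_1 + 8·M_2 + 2·M_3 = 6(Δ_2 - Δ_1) = -18
Natural end conditions: M_0 = M_3 = 0.
Solving the tridiagonal system: M_0 = 0, M_1 = -9/5, M_2 = -9/5, M_3 = 0.
On [0, 2], s(x) = -2 + 31/10·x + 0·x² - 3/20·x³.
With x = 1/2: s(1/2) = -15/32.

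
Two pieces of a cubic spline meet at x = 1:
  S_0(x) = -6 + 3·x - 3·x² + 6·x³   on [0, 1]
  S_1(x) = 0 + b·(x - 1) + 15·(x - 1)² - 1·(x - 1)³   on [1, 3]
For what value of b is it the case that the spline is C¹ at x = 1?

15

S_0'(x) = 3 - 6·x + 18·x², so S_0'(1) = 15. On the right, S_1'(1) = b, so b = 15.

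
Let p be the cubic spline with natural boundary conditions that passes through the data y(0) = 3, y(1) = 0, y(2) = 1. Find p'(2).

Put M_i = p'' at the i-th knot. Here h = (1, 1) and Δ = (-3, 1), so the interior equations h_(i-1)·M_(i-1) + 2(h_(i-1)+h_i)·M_i + h_i·M_(i+1) = 6(Δ_i − Δ_(i-1)) read
  1·M_0 + 4·M_1 + 1·M_2 = 6(Δ_1 - Δ_0) = 24
Natural end conditions: M_0 = M_2 = 0.
Forward elimination and back-substitution give M_0 = 0, M_1 = 6, M_2 = 0.
On [1, 2], p'(x) = b_1 + 2c_1·(x - 1) + 3d_1·(x - 1)² with b_1 = Δ_1 - h_1(2M_1 + M_2)/6 = -1, c_1 = M_1/2 = 3, d_1 = (M_2 - M_1)/(6h_1) = -1. So p'(2) = 2.

2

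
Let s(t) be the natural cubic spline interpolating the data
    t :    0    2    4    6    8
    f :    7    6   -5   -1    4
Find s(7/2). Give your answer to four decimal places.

Write m_i for s''(x_i). With h_i = 2, 2, 2, 2 and divided differences Δ_i = -1/2, -11/2, 2, 5/2, the continuity of s' gives the tridiagonal system
  2·m_0 + 8·m_1 + 2·m_2 = 6(Δ_1 - Δ_0) = -30
  2·m_1 + 8·m_2 + 2·m_3 = 6(Δ_2 - Δ_1) = 45
  2·m_2 + 8·m_3 + 2·m_4 = 6(Δ_3 - Δ_2) = 3
Natural end conditions: m_0 = m_4 = 0.
Solving the tridiagonal system: m_0 = 0, m_1 = -627/112, m_2 = 207/28, m_3 = -165/112, m_4 = 0.
On [2, 4], s(t) = 6 - 237/56·(t - 2) - 627/224·(t - 2)² + 485/448·(t - 2)³.
With (t - 2) = 3/2: s(7/2) = -10725/3584.

-2.9925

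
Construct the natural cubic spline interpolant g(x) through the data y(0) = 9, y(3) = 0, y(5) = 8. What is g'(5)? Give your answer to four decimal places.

5.4000

Let m_i = g''(x_i). Step sizes h_i = 3, 2; slopes of the chords Δ_i = (y_(i+1) - y_i)/h_i = -3, 4.
  3·m_0 + 10·m_1 + 2·m_2 = 6(Δ_1 - Δ_0) = 42
Natural end conditions: m_0 = m_2 = 0.
Forward elimination and back-substitution give m_0 = 0, m_1 = 21/5, m_2 = 0.
On [3, 5], g'(x) = b_1 + 2c_1·(x - 3) + 3d_1·(x - 3)² with b_1 = Δ_1 - h_1(2m_1 + m_2)/6 = 6/5, c_1 = m_1/2 = 21/10, d_1 = (m_2 - m_1)/(6h_1) = -7/20. So g'(5) = 27/5.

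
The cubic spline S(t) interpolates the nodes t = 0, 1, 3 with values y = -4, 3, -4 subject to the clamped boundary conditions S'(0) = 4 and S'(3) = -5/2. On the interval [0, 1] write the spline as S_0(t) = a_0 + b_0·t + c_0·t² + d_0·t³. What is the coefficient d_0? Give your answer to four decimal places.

Let M_i = S''(x_i). Step sizes h_i = 1, 2; slopes of the chords Δ_i = (y_(i+1) - y_i)/h_i = 7, -7/2.
  1·M_0 + 6·M_1 + 2·M_2 = 6(Δ_1 - Δ_0) = -63
Clamped end conditions give two more equations: 2h_0·M_0 + h_0·M_1 = 6(Δ_0 - S'(0)) = 18 and h_1·M_1 + 2h_1·M_2 = 6(S'(3) - Δ_1) = 6.
Solving the tridiagonal system: M_0 = 52/3, M_1 = -50/3, M_2 = 59/6.
On [0, 1], with S_0(t) = a_0 + b_0·t + c_0·t² + d_0·t³: c_0 = M_0/2 = 26/3, d_0 = (M_1 - M_0)/(6h_0) = -17/3, b_0 = Δ_0 - h_0(2M_0 + M_1)/6 = 4.

-5.6667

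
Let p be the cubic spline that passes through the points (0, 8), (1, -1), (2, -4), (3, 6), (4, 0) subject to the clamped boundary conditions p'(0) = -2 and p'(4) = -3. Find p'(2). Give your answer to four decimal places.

With M_i denoting the second derivative at x_i, h_i = 1, 1, 1, 1, and Δ_i = (y_(i+1) − y_i)/h_i = -9, -3, 10, -6:
  1·M_0 + 4·M_1 + 1·M_2 = 6(Δ_1 - Δ_0) = 36
  1·M_1 + 4·M_2 + 1·M_3 = 6(Δ_2 - Δ_1) = 78
  1·M_2 + 4·M_3 + 1·M_4 = 6(Δ_3 - Δ_2) = -96
Clamped end conditions give two more equations: 2h_0·M_0 + h_0·M_1 = 6(Δ_0 - p'(0)) = -42 and h_3·M_3 + 2h_3·M_4 = 6(p'(4) - Δ_3) = 18.
Forward elimination and back-substitution give M_0 = -709/28, M_1 = 121/14, M_2 = 107/4, M_3 = -527/14, M_4 = 779/28.
On [2, 3], p'(x) = b_2 + 2c_2·(x - 2) + 3d_2·(x - 2)² with b_2 = Δ_2 - h_2(2M_2 + M_3)/6 = 103/14, c_2 = M_2/2 = 107/8, d_2 = (M_3 - M_2)/(6h_2) = -601/56. So p'(2) = 103/14.

7.3571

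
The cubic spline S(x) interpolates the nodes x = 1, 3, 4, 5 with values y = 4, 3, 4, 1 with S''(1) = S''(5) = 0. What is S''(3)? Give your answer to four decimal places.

2.6087

Write σ_i for S''(x_i). With h_i = 2, 1, 1 and divided differences Δ_i = -1/2, 1, -3, the continuity of S' gives the tridiagonal system
  2·σ_0 + 6·σ_1 + 1·σ_2 = 6(Δ_1 - Δ_0) = 9
  1·σ_1 + 4·σ_2 + 1·σ_3 = 6(Δ_2 - Δ_1) = -24
Natural end conditions: σ_0 = σ_3 = 0.
Hence σ_0 = 0, σ_1 = 60/23, σ_2 = -153/23, σ_3 = 0.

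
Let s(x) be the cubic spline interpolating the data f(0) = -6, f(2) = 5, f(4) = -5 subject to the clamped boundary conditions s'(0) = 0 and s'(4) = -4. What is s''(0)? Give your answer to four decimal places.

Let σ_i = s''(x_i). Step sizes h_i = 2, 2; slopes of the chords Δ_i = (y_(i+1) - y_i)/h_i = 11/2, -5.
  2·σ_0 + 8·σ_1 + 2·σ_2 = 6(Δ_1 - Δ_0) = -63
Clamped end conditions give two more equations: 2h_0·σ_0 + h_0·σ_1 = 6(Δ_0 - s'(0)) = 33 and h_1·σ_1 + 2h_1·σ_2 = 6(s'(4) - Δ_1) = 6.
Solving: σ_0 = 121/8, σ_1 = -55/4, σ_2 = 67/8.

15.1250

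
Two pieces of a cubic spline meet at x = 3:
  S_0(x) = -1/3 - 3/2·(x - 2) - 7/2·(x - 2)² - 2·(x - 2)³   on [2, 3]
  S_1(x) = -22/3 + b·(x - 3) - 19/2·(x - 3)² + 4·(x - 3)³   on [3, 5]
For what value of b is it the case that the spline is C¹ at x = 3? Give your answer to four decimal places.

-14.5000

S_0'(x) = -3/2 - 7·(x - 2) - 6·(x - 2)², so S_0'(3) = -29/2. On the right, S_1'(3) = b, so b = -29/2.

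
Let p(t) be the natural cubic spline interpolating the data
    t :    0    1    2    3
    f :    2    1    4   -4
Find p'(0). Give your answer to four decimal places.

-2.8000

Write σ_i for p''(x_i). With h_i = 1, 1, 1 and divided differences Δ_i = -1, 3, -8, the continuity of p' gives the tridiagonal system
  1·σ_0 + 4·σ_1 + 1·σ_2 = 6(Δ_1 - Δ_0) = 24
  1·σ_1 + 4·σ_2 + 1·σ_3 = 6(Δ_2 - Δ_1) = -66
Natural end conditions: σ_0 = σ_3 = 0.
Solving: σ_0 = 0, σ_1 = 54/5, σ_2 = -96/5, σ_3 = 0.
On [0, 1], p'(t) = b_0 + 2c_0·t + 3d_0·t² with b_0 = Δ_0 - h_0(2σ_0 + σ_1)/6 = -14/5, c_0 = σ_0/2 = 0, d_0 = (σ_1 - σ_0)/(6h_0) = 9/5. So p'(0) = -14/5.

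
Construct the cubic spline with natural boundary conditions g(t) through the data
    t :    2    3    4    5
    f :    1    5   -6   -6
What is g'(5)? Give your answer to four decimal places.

3.9333

With σ_i denoting the second derivative at x_i, h_i = 1, 1, 1, and Δ_i = (y_(i+1) − y_i)/h_i = 4, -11, 0:
  1·σ_0 + 4·σ_1 + 1·σ_2 = 6(Δ_1 - Δ_0) = -90
  1·σ_1 + 4·σ_2 + 1·σ_3 = 6(Δ_2 - Δ_1) = 66
Natural end conditions: σ_0 = σ_3 = 0.
Solving the tridiagonal system: σ_0 = 0, σ_1 = -142/5, σ_2 = 118/5, σ_3 = 0.
On [4, 5], g'(t) = b_2 + 2c_2·(t - 4) + 3d_2·(t - 4)² with b_2 = Δ_2 - h_2(2σ_2 + σ_3)/6 = -118/15, c_2 = σ_2/2 = 59/5, d_2 = (σ_3 - σ_2)/(6h_2) = -59/15. So g'(5) = 59/15.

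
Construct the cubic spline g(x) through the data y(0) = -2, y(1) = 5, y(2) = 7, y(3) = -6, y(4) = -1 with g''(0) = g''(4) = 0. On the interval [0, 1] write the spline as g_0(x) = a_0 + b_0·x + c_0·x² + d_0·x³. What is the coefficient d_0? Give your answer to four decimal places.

0.0536

With M_i denoting the second derivative at x_i, h_i = 1, 1, 1, 1, and Δ_i = (y_(i+1) − y_i)/h_i = 7, 2, -13, 5:
  1·M_0 + 4·M_1 + 1·M_2 = 6(Δ_1 - Δ_0) = -30
  1·M_1 + 4·M_2 + 1·M_3 = 6(Δ_2 - Δ_1) = -90
  1·M_2 + 4·M_3 + 1·M_4 = 6(Δ_3 - Δ_2) = 108
Natural end conditions: M_0 = M_4 = 0.
Hence M_0 = 0, M_1 = 9/28, M_2 = -219/7, M_3 = 975/28, M_4 = 0.
On [0, 1], with g_0(x) = a_0 + b_0·x + c_0·x² + d_0·x³: c_0 = M_0/2 = 0, d_0 = (M_1 - M_0)/(6h_0) = 3/56, b_0 = Δ_0 - h_0(2M_0 + M_1)/6 = 389/56.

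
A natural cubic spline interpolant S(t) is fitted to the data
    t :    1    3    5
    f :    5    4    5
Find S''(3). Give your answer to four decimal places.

0.7500

Write m_i for S''(x_i). With h_i = 2, 2 and divided differences Δ_i = -1/2, 1/2, the continuity of S' gives the tridiagonal system
  2·m_0 + 8·m_1 + 2·m_2 = 6(Δ_1 - Δ_0) = 6
Natural end conditions: m_0 = m_2 = 0.
Solving the tridiagonal system: m_0 = 0, m_1 = 3/4, m_2 = 0.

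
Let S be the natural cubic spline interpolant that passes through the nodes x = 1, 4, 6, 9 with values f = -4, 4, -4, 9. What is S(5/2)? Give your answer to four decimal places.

2.9297

Write m_i for S''(x_i). With h_i = 3, 2, 3 and divided differences Δ_i = 8/3, -4, 13/3, the continuity of S' gives the tridiagonal system
  3·m_0 + 10·m_1 + 2·m_2 = 6(Δ_1 - Δ_0) = -40
  2·m_1 + 10·m_2 + 3·m_3 = 6(Δ_2 - Δ_1) = 50
Natural end conditions: m_0 = m_3 = 0.
Solving: m_0 = 0, m_1 = -125/24, m_2 = 145/24, m_3 = 0.
On [1, 4], S(x) = -4 + 253/48·(x - 1) + 0·(x - 1)² - 125/432·(x - 1)³.
With (x - 1) = 3/2: S(5/2) = 375/128.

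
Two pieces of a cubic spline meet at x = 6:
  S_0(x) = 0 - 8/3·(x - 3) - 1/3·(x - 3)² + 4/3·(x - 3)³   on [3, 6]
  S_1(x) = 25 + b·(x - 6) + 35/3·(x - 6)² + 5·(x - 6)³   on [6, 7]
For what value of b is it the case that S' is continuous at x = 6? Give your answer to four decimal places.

S_0'(x) = -8/3 - 2/3·(x - 3) + 4·(x - 3)², so S_0'(6) = 94/3. On the right, S_1'(6) = b, so b = 94/3.

31.3333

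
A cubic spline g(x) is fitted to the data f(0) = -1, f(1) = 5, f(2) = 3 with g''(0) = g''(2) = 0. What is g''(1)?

Write M_i for g''(x_i). With h_i = 1, 1 and divided differences Δ_i = 6, -2, the continuity of g' gives the tridiagonal system
  1·M_0 + 4·M_1 + 1·M_2 = 6(Δ_1 - Δ_0) = -48
Natural end conditions: M_0 = M_2 = 0.
Forward elimination and back-substitution give M_0 = 0, M_1 = -12, M_2 = 0.

-12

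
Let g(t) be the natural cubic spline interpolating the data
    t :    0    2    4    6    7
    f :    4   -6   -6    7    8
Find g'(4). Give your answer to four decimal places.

Put M_i = g'' at the i-th knot. Here h = (2, 2, 2, 1) and Δ = (-5, 0, 13/2, 1), so the interior equations h_(i-1)·M_(i-1) + 2(h_(i-1)+h_i)·M_i + h_i·M_(i+1) = 6(Δ_i − Δ_(i-1)) read
  2·M_0 + 8·M_1 + 2·M_2 = 6(Δ_1 - Δ_0) = 30
  2·M_1 + 8·M_2 + 2·M_3 = 6(Δ_2 - Δ_1) = 39
  2·M_2 + 6·M_3 + 1·M_4 = 6(Δ_3 - Δ_2) = -33
Natural end conditions: M_0 = M_4 = 0.
Solving the tridiagonal system: M_0 = 0, M_1 = 90/41, M_2 = 255/41, M_3 = -621/82, M_4 = 0.
On [4, 6], g'(t) = b_2 + 2c_2·(t - 4) + 3d_2·(t - 4)² with b_2 = Δ_2 - h_2(2M_2 + M_3)/6 = 200/41, c_2 = M_2/2 = 255/82, d_2 = (M_3 - M_2)/(6h_2) = -377/328. So g'(4) = 200/41.

4.8780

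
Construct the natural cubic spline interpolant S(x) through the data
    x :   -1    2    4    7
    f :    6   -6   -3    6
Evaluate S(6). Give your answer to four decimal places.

Write σ_i for S''(x_i). With h_i = 3, 2, 3 and divided differences Δ_i = -4, 3/2, 3, the continuity of S' gives the tridiagonal system
  3·σ_0 + 10·σ_1 + 2·σ_2 = 6(Δ_1 - Δ_0) = 33
  2·σ_1 + 10·σ_2 + 3·σ_3 = 6(Δ_2 - Δ_1) = 9
Natural end conditions: σ_0 = σ_3 = 0.
Hence σ_0 = 0, σ_1 = 13/4, σ_2 = 1/4, σ_3 = 0.
On [4, 7], S(x) = -3 + 11/4·(x - 4) + 1/8·(x - 4)² - 1/72·(x - 4)³.
With (x - 4) = 2: S(6) = 26/9.

2.8889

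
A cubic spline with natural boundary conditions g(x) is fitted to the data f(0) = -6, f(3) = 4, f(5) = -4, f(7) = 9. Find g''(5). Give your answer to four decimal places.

Write m_i for g''(x_i). With h_i = 3, 2, 2 and divided differences Δ_i = 10/3, -4, 13/2, the continuity of g' gives the tridiagonal system
  3·m_0 + 10·m_1 + 2·m_2 = 6(Δ_1 - Δ_0) = -44
  2·m_1 + 8·m_2 + 2·m_3 = 6(Δ_2 - Δ_1) = 63
Natural end conditions: m_0 = m_3 = 0.
Solving: m_0 = 0, m_1 = -239/38, m_2 = 359/38, m_3 = 0.

9.4474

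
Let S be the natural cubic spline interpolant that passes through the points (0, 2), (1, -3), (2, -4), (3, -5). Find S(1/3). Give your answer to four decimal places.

Write M_i for S''(x_i). With h_i = 1, 1, 1 and divided differences Δ_i = -5, -1, -1, the continuity of S' gives the tridiagonal system
  1·M_0 + 4·M_1 + 1·M_2 = 6(Δ_1 - Δ_0) = 24
  1·M_1 + 4·M_2 + 1·M_3 = 6(Δ_2 - Δ_1) = 0
Natural end conditions: M_0 = M_3 = 0.
Forward elimination and back-substitution give M_0 = 0, M_1 = 32/5, M_2 = -8/5, M_3 = 0.
On [0, 1], S(x) = 2 - 91/15·x + 0·x² + 16/15·x³.
With x = 1/3: S(1/3) = 7/405.

0.0173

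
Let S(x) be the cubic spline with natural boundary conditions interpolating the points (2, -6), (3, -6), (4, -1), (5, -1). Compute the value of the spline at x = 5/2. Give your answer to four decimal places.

Let m_i = S''(x_i). Step sizes h_i = 1, 1, 1; slopes of the chords Δ_i = (y_(i+1) - y_i)/h_i = 0, 5, 0.
  1·m_0 + 4·m_1 + 1·m_2 = 6(Δ_1 - Δ_0) = 30
  1·m_1 + 4·m_2 + 1·m_3 = 6(Δ_2 - Δ_1) = -30
Natural end conditions: m_0 = m_3 = 0.
Solving: m_0 = 0, m_1 = 10, m_2 = -10, m_3 = 0.
On [2, 3], S(x) = -6 - 5/3·(x - 2) + 0·(x - 2)² + 5/3·(x - 2)³.
With (x - 2) = 1/2: S(5/2) = -53/8.

-6.6250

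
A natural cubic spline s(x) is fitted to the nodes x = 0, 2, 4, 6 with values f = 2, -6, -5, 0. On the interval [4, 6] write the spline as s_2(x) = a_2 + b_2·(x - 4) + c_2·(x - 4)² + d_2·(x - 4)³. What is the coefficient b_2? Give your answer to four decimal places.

2.0333

Put σ_i = s'' at the i-th knot. Here h = (2, 2, 2) and Δ = (-4, 1/2, 5/2), so the interior equations h_(i-1)·σ_(i-1) + 2(h_(i-1)+h_i)·σ_i + h_i·σ_(i+1) = 6(Δ_i − Δ_(i-1)) read
  2·σ_0 + 8·σ_1 + 2·σ_2 = 6(Δ_1 - Δ_0) = 27
  2·σ_1 + 8·σ_2 + 2·σ_3 = 6(Δ_2 - Δ_1) = 12
Natural end conditions: σ_0 = σ_3 = 0.
Forward elimination and back-substitution give σ_0 = 0, σ_1 = 16/5, σ_2 = 7/10, σ_3 = 0.
On [4, 6], with s_2(x) = a_2 + b_2·(x - 4) + c_2·(x - 4)² + d_2·(x - 4)³: c_2 = σ_2/2 = 7/20, d_2 = (σ_3 - σ_2)/(6h_2) = -7/120, b_2 = Δ_2 - h_2(2σ_2 + σ_3)/6 = 61/30.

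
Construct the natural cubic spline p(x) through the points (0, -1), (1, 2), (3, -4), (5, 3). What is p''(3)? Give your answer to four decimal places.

Let M_i = p''(x_i). Step sizes h_i = 1, 2, 2; slopes of the chords Δ_i = (y_(i+1) - y_i)/h_i = 3, -3, 7/2.
  1·M_0 + 6·M_1 + 2·M_2 = 6(Δ_1 - Δ_0) = -36
  2·M_1 + 8·M_2 + 2·M_3 = 6(Δ_2 - Δ_1) = 39
Natural end conditions: M_0 = M_3 = 0.
Solving the tridiagonal system: M_0 = 0, M_1 = -183/22, M_2 = 153/22, M_3 = 0.

6.9545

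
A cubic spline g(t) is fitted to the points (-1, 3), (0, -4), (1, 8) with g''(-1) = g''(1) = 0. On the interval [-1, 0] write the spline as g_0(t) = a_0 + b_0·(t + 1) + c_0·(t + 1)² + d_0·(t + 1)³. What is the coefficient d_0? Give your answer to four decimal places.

4.7500

With σ_i denoting the second derivative at x_i, h_i = 1, 1, and Δ_i = (y_(i+1) − y_i)/h_i = -7, 12:
  1·σ_0 + 4·σ_1 + 1·σ_2 = 6(Δ_1 - Δ_0) = 114
Natural end conditions: σ_0 = σ_2 = 0.
Hence σ_0 = 0, σ_1 = 57/2, σ_2 = 0.
On [-1, 0], with g_0(t) = a_0 + b_0·(t + 1) + c_0·(t + 1)² + d_0·(t + 1)³: c_0 = σ_0/2 = 0, d_0 = (σ_1 - σ_0)/(6h_0) = 19/4, b_0 = Δ_0 - h_0(2σ_0 + σ_1)/6 = -47/4.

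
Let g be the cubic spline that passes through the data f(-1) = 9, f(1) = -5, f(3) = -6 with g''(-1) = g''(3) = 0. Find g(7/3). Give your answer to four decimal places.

Write σ_i for g''(x_i). With h_i = 2, 2 and divided differences Δ_i = -7, -1/2, the continuity of g' gives the tridiagonal system
  2·σ_0 + 8·σ_1 + 2·σ_2 = 6(Δ_1 - Δ_0) = 39
Natural end conditions: σ_0 = σ_2 = 0.
Solving: σ_0 = 0, σ_1 = 39/8, σ_2 = 0.
On [1, 3], g(x) = -5 - 15/4·(x - 1) + 39/16·(x - 1)² - 13/32·(x - 1)³.
With (x - 1) = 4/3: g(7/3) = -179/27.

-6.6296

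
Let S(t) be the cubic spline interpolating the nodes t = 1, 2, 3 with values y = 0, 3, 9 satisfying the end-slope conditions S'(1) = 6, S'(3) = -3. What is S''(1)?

-18

With m_i denoting the second derivative at x_i, h_i = 1, 1, and Δ_i = (y_(i+1) − y_i)/h_i = 3, 6:
  1·m_0 + 4·m_1 + 1·m_2 = 6(Δ_1 - Δ_0) = 18
Clamped end conditions give two more equations: 2h_0·m_0 + h_0·m_1 = 6(Δ_0 - S'(1)) = -18 and h_1·m_1 + 2h_1·m_2 = 6(S'(3) - Δ_1) = -54.
Hence m_0 = -18, m_1 = 18, m_2 = -36.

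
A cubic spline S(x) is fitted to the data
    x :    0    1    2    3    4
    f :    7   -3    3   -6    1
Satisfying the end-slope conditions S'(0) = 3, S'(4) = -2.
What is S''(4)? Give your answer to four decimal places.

-51.3929

With m_i denoting the second derivative at x_i, h_i = 1, 1, 1, 1, and Δ_i = (y_(i+1) − y_i)/h_i = -10, 6, -9, 7:
  1·m_0 + 4·m_1 + 1·m_2 = 6(Δ_1 - Δ_0) = 96
  1·m_1 + 4·m_2 + 1·m_3 = 6(Δ_2 - Δ_1) = -90
  1·m_2 + 4·m_3 + 1·m_4 = 6(Δ_3 - Δ_2) = 96
Clamped end conditions give two more equations: 2h_0·m_0 + h_0·m_1 = 6(Δ_0 - S'(0)) = -78 and h_3·m_3 + 2h_3·m_4 = 6(S'(4) - Δ_3) = -54.
Solving: m_0 = -1823/28, m_1 = 731/14, m_2 = -191/4, m_3 = 683/14, m_4 = -1439/28.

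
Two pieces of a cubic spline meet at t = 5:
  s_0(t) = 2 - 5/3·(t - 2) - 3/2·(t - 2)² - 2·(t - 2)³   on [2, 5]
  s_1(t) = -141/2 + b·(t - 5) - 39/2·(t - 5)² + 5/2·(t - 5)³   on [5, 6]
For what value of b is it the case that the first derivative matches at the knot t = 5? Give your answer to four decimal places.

s_0'(t) = -5/3 - 3·(t - 2) - 6·(t - 2)², so s_0'(5) = -194/3. On the right, s_1'(5) = b, so b = -194/3.

-64.6667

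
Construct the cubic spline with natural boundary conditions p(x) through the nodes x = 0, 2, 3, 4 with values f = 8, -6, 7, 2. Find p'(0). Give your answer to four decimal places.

-15.5217

With σ_i denoting the second derivative at x_i, h_i = 2, 1, 1, and Δ_i = (y_(i+1) − y_i)/h_i = -7, 13, -5:
  2·σ_0 + 6·σ_1 + 1·σ_2 = 6(Δ_1 - Δ_0) = 120
  1·σ_1 + 4·σ_2 + 1·σ_3 = 6(Δ_2 - Δ_1) = -108
Natural end conditions: σ_0 = σ_3 = 0.
Forward elimination and back-substitution give σ_0 = 0, σ_1 = 588/23, σ_2 = -768/23, σ_3 = 0.
On [0, 2], p'(x) = b_0 + 2c_0·x + 3d_0·x² with b_0 = Δ_0 - h_0(2σ_0 + σ_1)/6 = -357/23, c_0 = σ_0/2 = 0, d_0 = (σ_1 - σ_0)/(6h_0) = 49/23. So p'(0) = -357/23.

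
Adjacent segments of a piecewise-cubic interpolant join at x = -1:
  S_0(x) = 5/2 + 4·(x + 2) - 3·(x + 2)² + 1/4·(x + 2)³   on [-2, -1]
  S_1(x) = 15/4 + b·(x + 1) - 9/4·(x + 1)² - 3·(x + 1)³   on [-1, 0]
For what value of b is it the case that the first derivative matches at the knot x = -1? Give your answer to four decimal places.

-1.2500

S_0'(x) = 4 - 6·(x + 2) + 3/4·(x + 2)², so S_0'(-1) = -5/4. On the right, S_1'(-1) = b, so b = -5/4.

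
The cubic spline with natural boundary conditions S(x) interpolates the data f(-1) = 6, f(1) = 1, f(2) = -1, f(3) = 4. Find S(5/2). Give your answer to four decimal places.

With M_i denoting the second derivative at x_i, h_i = 2, 1, 1, and Δ_i = (y_(i+1) − y_i)/h_i = -5/2, -2, 5:
  2·M_0 + 6·M_1 + 1·M_2 = 6(Δ_1 - Δ_0) = 3
  1·M_1 + 4·M_2 + 1·M_3 = 6(Δ_2 - Δ_1) = 42
Natural end conditions: M_0 = M_3 = 0.
Solving the tridiagonal system: M_0 = 0, M_1 = -30/23, M_2 = 249/23, M_3 = 0.
On [2, 3], S(x) = -1 + 32/23·(x - 2) + 249/46·(x - 2)² - 83/46·(x - 2)³.
With (x - 2) = 1/2: S(5/2) = 303/368.

0.8234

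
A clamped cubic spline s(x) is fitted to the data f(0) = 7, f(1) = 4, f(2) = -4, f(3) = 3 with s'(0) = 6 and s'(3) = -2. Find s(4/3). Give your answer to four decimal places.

0.2222

With m_i denoting the second derivative at x_i, h_i = 1, 1, 1, and Δ_i = (y_(i+1) − y_i)/h_i = -3, -8, 7:
  1·m_0 + 4·m_1 + 1·m_2 = 6(Δ_1 - Δ_0) = -30
  1·m_1 + 4·m_2 + 1·m_3 = 6(Δ_2 - Δ_1) = 90
Clamped end conditions give two more equations: 2h_0·m_0 + h_0·m_1 = 6(Δ_0 - s'(0)) = -54 and h_2·m_2 + 2h_2·m_3 = 6(s'(3) - Δ_2) = -54.
Solving the tridiagonal system: m_0 = -64/3, m_1 = -34/3, m_2 = 110/3, m_3 = -136/3.
On [1, 2], s(x) = 4 - 31/3·(x - 1) - 17/3·(x - 1)² + 8·(x - 1)³.
With (x - 1) = 1/3: s(4/3) = 2/9.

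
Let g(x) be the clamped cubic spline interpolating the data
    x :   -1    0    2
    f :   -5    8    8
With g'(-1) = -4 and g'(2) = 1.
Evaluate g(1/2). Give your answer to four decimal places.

With M_i denoting the second derivative at x_i, h_i = 1, 2, and Δ_i = (y_(i+1) − y_i)/h_i = 13, 0:
  1·M_0 + 6·M_1 + 2·M_2 = 6(Δ_1 - Δ_0) = -78
Clamped end conditions give two more equations: 2h_0·M_0 + h_0·M_1 = 6(Δ_0 - g'(-1)) = 102 and h_1·M_1 + 2h_1·M_2 = 6(g'(2) - Δ_1) = 6.
Hence M_0 = 197/3, M_1 = -88/3, M_2 = 97/6.
On [0, 2], g(x) = 8 + 85/6·x - 44/3·x² + 91/24·x³.
With x = 1/2: g(1/2) = 761/64.

11.8906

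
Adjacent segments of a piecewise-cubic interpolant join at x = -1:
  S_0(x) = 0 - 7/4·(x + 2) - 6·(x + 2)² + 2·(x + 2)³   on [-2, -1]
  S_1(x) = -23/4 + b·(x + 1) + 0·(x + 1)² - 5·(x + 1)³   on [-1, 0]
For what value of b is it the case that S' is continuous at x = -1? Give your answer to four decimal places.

S_0'(x) = -7/4 - 12·(x + 2) + 6·(x + 2)², so S_0'(-1) = -31/4. On the right, S_1'(-1) = b, so b = -31/4.

-7.7500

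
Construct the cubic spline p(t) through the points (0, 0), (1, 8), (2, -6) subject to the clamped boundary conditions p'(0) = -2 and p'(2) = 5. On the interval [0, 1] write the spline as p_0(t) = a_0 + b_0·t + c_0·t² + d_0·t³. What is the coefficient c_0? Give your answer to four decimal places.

With M_i denoting the second derivative at x_i, h_i = 1, 1, and Δ_i = (y_(i+1) − y_i)/h_i = 8, -14:
  1·M_0 + 4·M_1 + 1·M_2 = 6(Δ_1 - Δ_0) = -132
Clamped end conditions give two more equations: 2h_0·M_0 + h_0·M_1 = 6(Δ_0 - p'(0)) = 60 and h_1·M_1 + 2h_1·M_2 = 6(p'(2) - Δ_1) = 114.
Solving: M_0 = 133/2, M_1 = -73, M_2 = 187/2.
On [0, 1], with p_0(t) = a_0 + b_0·t + c_0·t² + d_0·t³: c_0 = M_0/2 = 133/4, d_0 = (M_1 - M_0)/(6h_0) = -93/4, b_0 = Δ_0 - h_0(2M_0 + M_1)/6 = -2.

33.2500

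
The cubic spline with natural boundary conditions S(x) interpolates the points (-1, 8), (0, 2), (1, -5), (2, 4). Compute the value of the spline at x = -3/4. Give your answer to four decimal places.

With σ_i denoting the second derivative at x_i, h_i = 1, 1, 1, and Δ_i = (y_(i+1) − y_i)/h_i = -6, -7, 9:
  1·σ_0 + 4·σ_1 + 1·σ_2 = 6(Δ_1 - Δ_0) = -6
  1·σ_1 + 4·σ_2 + 1·σ_3 = 6(Δ_2 - Δ_1) = 96
Natural end conditions: σ_0 = σ_3 = 0.
Hence σ_0 = 0, σ_1 = -8, σ_2 = 26, σ_3 = 0.
On [-1, 0], S(x) = 8 - 14/3·(x + 1) + 0·(x + 1)² - 4/3·(x + 1)³.
With (x + 1) = 1/4: S(-3/4) = 109/16.

6.8125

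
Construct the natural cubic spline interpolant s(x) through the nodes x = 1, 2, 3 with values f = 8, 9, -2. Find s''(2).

Put M_i = s'' at the i-th knot. Here h = (1, 1) and Δ = (1, -11), so the interior equations h_(i-1)·M_(i-1) + 2(h_(i-1)+h_i)·M_i + h_i·M_(i+1) = 6(Δ_i − Δ_(i-1)) read
  1·M_0 + 4·M_1 + 1·M_2 = 6(Δ_1 - Δ_0) = -72
Natural end conditions: M_0 = M_2 = 0.
Hence M_0 = 0, M_1 = -18, M_2 = 0.

-18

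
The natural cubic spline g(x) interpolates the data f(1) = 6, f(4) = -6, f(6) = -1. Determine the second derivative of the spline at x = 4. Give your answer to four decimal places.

3.9000

Let m_i = g''(x_i). Step sizes h_i = 3, 2; slopes of the chords Δ_i = (y_(i+1) - y_i)/h_i = -4, 5/2.
  3·m_0 + 10·m_1 + 2·m_2 = 6(Δ_1 - Δ_0) = 39
Natural end conditions: m_0 = m_2 = 0.
Forward elimination and back-substitution give m_0 = 0, m_1 = 39/10, m_2 = 0.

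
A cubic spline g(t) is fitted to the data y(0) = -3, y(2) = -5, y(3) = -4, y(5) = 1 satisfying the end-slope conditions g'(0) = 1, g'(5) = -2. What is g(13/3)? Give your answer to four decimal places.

0.7083

Put m_i = g'' at the i-th knot. Here h = (2, 1, 2) and Δ = (-1, 1, 5/2), so the interior equations h_(i-1)·m_(i-1) + 2(h_(i-1)+h_i)·m_i + h_i·m_(i+1) = 6(Δ_i − Δ_(i-1)) read
  2·m_0 + 6·m_1 + 1·m_2 = 6(Δ_1 - Δ_0) = 12
  1·m_1 + 6·m_2 + 2·m_3 = 6(Δ_2 - Δ_1) = 9
Clamped end conditions give two more equations: 2h_0·m_0 + h_0·m_1 = 6(Δ_0 - g'(0)) = -12 and h_2·m_2 + 2h_2·m_3 = 6(g'(5) - Δ_2) = -27.
Solving the tridiagonal system: m_0 = -141/32, m_1 = 45/16, m_2 = 63/16, m_3 = -279/32.
On [3, 5], g(t) = -4 + 89/32·(t - 3) + 63/32·(t - 3)² - 135/128·(t - 3)³.
With (t - 3) = 4/3: g(13/3) = 17/24.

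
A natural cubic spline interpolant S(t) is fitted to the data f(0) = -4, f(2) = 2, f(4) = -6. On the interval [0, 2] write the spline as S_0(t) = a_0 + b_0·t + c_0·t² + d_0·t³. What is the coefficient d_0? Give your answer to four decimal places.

-0.4375

Write σ_i for S''(x_i). With h_i = 2, 2 and divided differences Δ_i = 3, -4, the continuity of S' gives the tridiagonal system
  2·σ_0 + 8·σ_1 + 2·σ_2 = 6(Δ_1 - Δ_0) = -42
Natural end conditions: σ_0 = σ_2 = 0.
Hence σ_0 = 0, σ_1 = -21/4, σ_2 = 0.
On [0, 2], with S_0(t) = a_0 + b_0·t + c_0·t² + d_0·t³: c_0 = σ_0/2 = 0, d_0 = (σ_1 - σ_0)/(6h_0) = -7/16, b_0 = Δ_0 - h_0(2σ_0 + σ_1)/6 = 19/4.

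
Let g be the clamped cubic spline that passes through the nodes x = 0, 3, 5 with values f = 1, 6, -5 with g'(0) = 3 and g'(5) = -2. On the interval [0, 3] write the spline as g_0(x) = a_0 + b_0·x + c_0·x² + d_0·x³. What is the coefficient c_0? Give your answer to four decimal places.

0.9833

Write M_i for g''(x_i). With h_i = 3, 2 and divided differences Δ_i = 5/3, -11/2, the continuity of g' gives the tridiagonal system
  3·M_0 + 10·M_1 + 2·M_2 = 6(Δ_1 - Δ_0) = -43
Clamped end conditions give two more equations: 2h_0·M_0 + h_0·M_1 = 6(Δ_0 - g'(0)) = -8 and h_1·M_1 + 2h_1·M_2 = 6(g'(5) - Δ_1) = 21.
Hence M_0 = 59/30, M_1 = -33/5, M_2 = 171/20.
On [0, 3], with g_0(x) = a_0 + b_0·x + c_0·x² + d_0·x³: c_0 = M_0/2 = 59/60, d_0 = (M_1 - M_0)/(6h_0) = -257/540, b_0 = Δ_0 - h_0(2M_0 + M_1)/6 = 3.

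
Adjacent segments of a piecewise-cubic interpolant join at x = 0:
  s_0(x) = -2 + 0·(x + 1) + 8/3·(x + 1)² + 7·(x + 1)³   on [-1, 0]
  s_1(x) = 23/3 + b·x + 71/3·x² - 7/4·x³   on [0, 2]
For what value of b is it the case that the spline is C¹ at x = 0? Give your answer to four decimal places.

s_0'(x) = 0 + 16/3·(x + 1) + 21·(x + 1)², so s_0'(0) = 79/3. On the right, s_1'(0) = b, so b = 79/3.

26.3333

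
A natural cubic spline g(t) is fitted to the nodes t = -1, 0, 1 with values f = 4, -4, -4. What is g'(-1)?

-10

With σ_i denoting the second derivative at x_i, h_i = 1, 1, and Δ_i = (y_(i+1) − y_i)/h_i = -8, 0:
  1·σ_0 + 4·σ_1 + 1·σ_2 = 6(Δ_1 - Δ_0) = 48
Natural end conditions: σ_0 = σ_2 = 0.
Forward elimination and back-substitution give σ_0 = 0, σ_1 = 12, σ_2 = 0.
On [-1, 0], g'(t) = b_0 + 2c_0·(t + 1) + 3d_0·(t + 1)² with b_0 = Δ_0 - h_0(2σ_0 + σ_1)/6 = -10, c_0 = σ_0/2 = 0, d_0 = (σ_1 - σ_0)/(6h_0) = 2. So g'(-1) = -10.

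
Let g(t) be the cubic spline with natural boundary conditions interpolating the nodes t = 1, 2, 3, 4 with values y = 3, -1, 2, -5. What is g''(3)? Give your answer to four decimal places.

Put M_i = g'' at the i-th knot. Here h = (1, 1, 1) and Δ = (-4, 3, -7), so the interior equations h_(i-1)·M_(i-1) + 2(h_(i-1)+h_i)·M_i + h_i·M_(i+1) = 6(Δ_i − Δ_(i-1)) read
  1·M_0 + 4·M_1 + 1·M_2 = 6(Δ_1 - Δ_0) = 42
  1·M_1 + 4·M_2 + 1·M_3 = 6(Δ_2 - Δ_1) = -60
Natural end conditions: M_0 = M_3 = 0.
Solving the tridiagonal system: M_0 = 0, M_1 = 76/5, M_2 = -94/5, M_3 = 0.

-18.8000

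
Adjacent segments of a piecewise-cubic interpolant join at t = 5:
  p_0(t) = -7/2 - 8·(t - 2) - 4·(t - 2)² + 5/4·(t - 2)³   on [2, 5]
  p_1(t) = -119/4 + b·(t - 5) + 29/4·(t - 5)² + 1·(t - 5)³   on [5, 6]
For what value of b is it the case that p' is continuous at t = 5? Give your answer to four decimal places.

1.7500

p_0'(t) = -8 - 8·(t - 2) + 15/4·(t - 2)², so p_0'(5) = 7/4. On the right, p_1'(5) = b, so b = 7/4.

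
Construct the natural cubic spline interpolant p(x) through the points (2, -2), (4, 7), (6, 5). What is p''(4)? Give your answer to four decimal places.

Put M_i = p'' at the i-th knot. Here h = (2, 2) and Δ = (9/2, -1), so the interior equations h_(i-1)·M_(i-1) + 2(h_(i-1)+h_i)·M_i + h_i·M_(i+1) = 6(Δ_i − Δ_(i-1)) read
  2·M_0 + 8·M_1 + 2·M_2 = 6(Δ_1 - Δ_0) = -33
Natural end conditions: M_0 = M_2 = 0.
Forward elimination and back-substitution give M_0 = 0, M_1 = -33/8, M_2 = 0.

-4.1250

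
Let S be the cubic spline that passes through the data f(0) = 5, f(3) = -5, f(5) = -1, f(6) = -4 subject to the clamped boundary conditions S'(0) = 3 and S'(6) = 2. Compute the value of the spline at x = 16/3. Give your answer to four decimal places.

With m_i denoting the second derivative at x_i, h_i = 3, 2, 1, and Δ_i = (y_(i+1) − y_i)/h_i = -10/3, 2, -3:
  3·m_0 + 10·m_1 + 2·m_2 = 6(Δ_1 - Δ_0) = 32
  2·m_1 + 6·m_2 + 1·m_3 = 6(Δ_2 - Δ_1) = -30
Clamped end conditions give two more equations: 2h_0·m_0 + h_0·m_1 = 6(Δ_0 - S'(0)) = -38 and h_2·m_2 + 2h_2·m_3 = 6(S'(6) - Δ_2) = 30.
Hence m_0 = -32/3, m_1 = 26/3, m_2 = -34/3, m_3 = 62/3.
On [5, 6], S(x) = -1 - 8/3·(x - 5) - 17/3·(x - 5)² + 16/3·(x - 5)³.
With (x - 5) = 1/3: S(16/3) = -188/81.

-2.3210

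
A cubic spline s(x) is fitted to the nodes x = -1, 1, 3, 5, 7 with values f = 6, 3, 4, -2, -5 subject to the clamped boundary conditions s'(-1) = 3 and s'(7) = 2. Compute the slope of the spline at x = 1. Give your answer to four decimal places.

With σ_i denoting the second derivative at x_i, h_i = 2, 2, 2, 2, and Δ_i = (y_(i+1) − y_i)/h_i = -3/2, 1/2, -3, -3/2:
  2·σ_0 + 8·σ_1 + 2·σ_2 = 6(Δ_1 - Δ_0) = 12
  2·σ_1 + 8·σ_2 + 2·σ_3 = 6(Δ_2 - Δ_1) = -21
  2·σ_2 + 8·σ_3 + 2·σ_4 = 6(Δ_3 - Δ_2) = 9
Clamped end conditions give two more equations: 2h_0·σ_0 + h_0·σ_1 = 6(Δ_0 - s'(-1)) = -27 and h_3·σ_3 + 2h_3·σ_4 = 6(s'(7) - Δ_3) = 21.
Hence σ_0 = -1025/112, σ_1 = 269/56, σ_2 = -65/16, σ_3 = 53/56, σ_4 = 535/112.
On [1, 3], s'(x) = b_1 + 2c_1·(x - 1) + 3d_1·(x - 1)² with b_1 = Δ_1 - h_1(2σ_1 + σ_2)/6 = -151/112, c_1 = σ_1/2 = 269/112, d_1 = (σ_2 - σ_1)/(6h_1) = -331/448. So s'(1) = -151/112.

-1.3482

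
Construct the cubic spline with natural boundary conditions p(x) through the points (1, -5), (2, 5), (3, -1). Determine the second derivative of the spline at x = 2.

Let σ_i = p''(x_i). Step sizes h_i = 1, 1; slopes of the chords Δ_i = (y_(i+1) - y_i)/h_i = 10, -6.
  1·σ_0 + 4·σ_1 + 1·σ_2 = 6(Δ_1 - Δ_0) = -96
Natural end conditions: σ_0 = σ_2 = 0.
Solving the tridiagonal system: σ_0 = 0, σ_1 = -24, σ_2 = 0.

-24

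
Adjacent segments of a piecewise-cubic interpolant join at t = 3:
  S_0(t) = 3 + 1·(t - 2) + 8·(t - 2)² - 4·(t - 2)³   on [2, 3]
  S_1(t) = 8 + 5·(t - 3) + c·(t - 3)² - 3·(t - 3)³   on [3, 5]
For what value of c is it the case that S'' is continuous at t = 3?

S_0''(t) = 16 - 24·(t - 2), so S_0''(3) = -8. On the right, S_1''(3) = 2c, so c = -4.

-4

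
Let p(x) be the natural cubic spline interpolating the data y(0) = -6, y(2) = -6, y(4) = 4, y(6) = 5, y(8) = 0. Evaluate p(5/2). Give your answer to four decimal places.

Let M_i = p''(x_i). Step sizes h_i = 2, 2, 2, 2; slopes of the chords Δ_i = (y_(i+1) - y_i)/h_i = 0, 5, 1/2, -5/2.
  2·M_0 + 8·M_1 + 2·M_2 = 6(Δ_1 - Δ_0) = 30
  2·M_1 + 8·M_2 + 2·M_3 = 6(Δ_2 - Δ_1) = -27
  2·M_2 + 8·M_3 + 2·M_4 = 6(Δ_3 - Δ_2) = -18
Natural end conditions: M_0 = M_4 = 0.
Hence M_0 = 0, M_1 = 135/28, M_2 = -30/7, M_3 = -33/28, M_4 = 0.
On [2, 4], p(x) = -6 + 45/14·(x - 2) + 135/56·(x - 2)² - 85/112·(x - 2)³.
With (x - 2) = 1/2: p(5/2) = -3481/896.

-3.8850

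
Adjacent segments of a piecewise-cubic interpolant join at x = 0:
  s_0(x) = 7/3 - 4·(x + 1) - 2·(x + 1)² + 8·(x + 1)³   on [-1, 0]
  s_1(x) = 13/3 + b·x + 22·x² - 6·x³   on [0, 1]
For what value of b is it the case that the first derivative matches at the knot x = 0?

16

s_0'(x) = -4 - 4·(x + 1) + 24·(x + 1)², so s_0'(0) = 16. On the right, s_1'(0) = b, so b = 16.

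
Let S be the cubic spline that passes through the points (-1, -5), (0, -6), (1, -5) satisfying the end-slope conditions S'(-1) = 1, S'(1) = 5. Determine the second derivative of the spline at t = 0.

2

Write M_i for S''(x_i). With h_i = 1, 1 and divided differences Δ_i = -1, 1, the continuity of S' gives the tridiagonal system
  1·M_0 + 4·M_1 + 1·M_2 = 6(Δ_1 - Δ_0) = 12
Clamped end conditions give two more equations: 2h_0·M_0 + h_0·M_1 = 6(Δ_0 - S'(-1)) = -12 and h_1·M_1 + 2h_1·M_2 = 6(S'(1) - Δ_1) = 24.
Solving: M_0 = -7, M_1 = 2, M_2 = 11.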